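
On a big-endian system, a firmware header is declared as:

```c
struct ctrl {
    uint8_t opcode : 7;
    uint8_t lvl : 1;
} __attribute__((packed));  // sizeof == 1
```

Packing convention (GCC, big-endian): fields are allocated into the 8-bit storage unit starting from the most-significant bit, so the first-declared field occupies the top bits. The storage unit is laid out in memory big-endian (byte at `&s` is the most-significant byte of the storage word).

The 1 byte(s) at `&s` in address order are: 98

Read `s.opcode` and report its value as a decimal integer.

76

[0]=0x98 (big-endian) → word 0x98
opcode:7 @ bit 1 → (0x98>>1)&0x7f = 0x4c  ←
lvl:1 @ bit 0 → (0x98>>0)&0x1 = 0x0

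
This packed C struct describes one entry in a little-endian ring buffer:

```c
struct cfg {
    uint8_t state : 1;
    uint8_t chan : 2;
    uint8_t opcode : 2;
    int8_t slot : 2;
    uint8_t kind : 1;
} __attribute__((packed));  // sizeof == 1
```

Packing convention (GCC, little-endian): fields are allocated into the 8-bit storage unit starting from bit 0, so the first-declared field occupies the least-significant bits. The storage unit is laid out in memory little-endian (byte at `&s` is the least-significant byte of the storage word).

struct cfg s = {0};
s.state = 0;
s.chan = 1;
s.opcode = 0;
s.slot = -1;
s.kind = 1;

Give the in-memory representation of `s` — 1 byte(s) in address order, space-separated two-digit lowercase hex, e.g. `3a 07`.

[0+:1] state=0 & 0x1 = 0x0; word=0x00
[1+:2] chan=1 & 0x3 = 0x1; word=0x02
[3+:2] opcode=0 & 0x3 = 0x0; word=0x02
[5+:2] slot=-1 & 0x3 = 0x3; word=0x62
[7+:1] kind=1 & 0x1 = 0x1; word=0xe2
word = 0xe2 → little-endian bytes:
  [0]=0xe2

e2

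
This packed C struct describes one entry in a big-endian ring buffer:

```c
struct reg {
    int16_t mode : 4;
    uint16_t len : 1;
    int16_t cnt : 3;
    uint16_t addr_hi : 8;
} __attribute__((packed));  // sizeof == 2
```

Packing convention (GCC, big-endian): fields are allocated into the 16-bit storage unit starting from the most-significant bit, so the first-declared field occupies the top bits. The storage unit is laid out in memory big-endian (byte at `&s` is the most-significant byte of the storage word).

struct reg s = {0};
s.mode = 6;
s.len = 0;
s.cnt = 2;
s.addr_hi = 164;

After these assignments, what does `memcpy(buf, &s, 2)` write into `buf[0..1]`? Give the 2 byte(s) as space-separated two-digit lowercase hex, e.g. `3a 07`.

mode:4 = 6 → 0x6 << 12 → word 0x6000
len:1 = 0 → 0x0 << 11 → word 0x6000
cnt:3 = 2 → 0x2 << 8 → word 0x6200
addr_hi:8 = 164 → 0xa4 << 0 → word 0x62a4
word = 0x62a4 → big-endian bytes:
  [0]=0x62  [1]=0xa4

62 a4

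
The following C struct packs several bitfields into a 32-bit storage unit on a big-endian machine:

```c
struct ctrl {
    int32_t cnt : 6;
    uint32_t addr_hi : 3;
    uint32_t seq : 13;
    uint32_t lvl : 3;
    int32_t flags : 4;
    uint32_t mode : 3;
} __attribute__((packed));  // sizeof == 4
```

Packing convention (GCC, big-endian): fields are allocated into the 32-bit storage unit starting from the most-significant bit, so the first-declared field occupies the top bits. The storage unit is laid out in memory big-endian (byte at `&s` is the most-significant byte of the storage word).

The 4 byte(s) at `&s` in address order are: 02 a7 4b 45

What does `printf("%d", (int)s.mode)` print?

5

[0]=0x02 [1]=0xa7 [2]=0x4b [3]=0x45 (big-endian) → word 0x02a74b45
cnt [26+:6] = (word>>26) & 0x3f = 0
addr_hi [23+:3] = (word>>23) & 0x7 = 5
seq [10+:13] = (word>>10) & 0x1fff = 2514
lvl [7+:3] = (word>>7) & 0x7 = 6
flags [3+:4] = (word>>3) & 0xf = 8
mode [0+:3] = (word>>0) & 0x7 = 5  ←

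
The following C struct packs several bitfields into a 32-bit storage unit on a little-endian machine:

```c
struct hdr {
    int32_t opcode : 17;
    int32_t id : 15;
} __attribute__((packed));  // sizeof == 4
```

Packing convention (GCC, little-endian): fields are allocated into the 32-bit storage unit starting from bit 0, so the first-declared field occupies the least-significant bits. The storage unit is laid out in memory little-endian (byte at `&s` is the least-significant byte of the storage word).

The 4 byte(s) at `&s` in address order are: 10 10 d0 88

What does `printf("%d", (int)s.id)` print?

-15256

[0]=0x10 [1]=0x10 [2]=0xd0 [3]=0x88 (little-endian) → word 0x88d01010
opcode [0+:17] = (word>>0) & 0x1ffff = 4112
id [17+:15] = (word>>17) & 0x7fff = 17512  ←
id signed 15b, MSB=1: 17512 - 32768 = -15256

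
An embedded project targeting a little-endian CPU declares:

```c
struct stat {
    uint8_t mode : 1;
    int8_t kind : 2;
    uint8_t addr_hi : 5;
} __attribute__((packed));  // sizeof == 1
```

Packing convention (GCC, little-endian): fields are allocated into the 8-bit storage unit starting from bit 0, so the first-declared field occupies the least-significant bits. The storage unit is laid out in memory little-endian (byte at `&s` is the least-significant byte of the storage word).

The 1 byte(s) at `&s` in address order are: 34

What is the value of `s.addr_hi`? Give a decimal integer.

6

[0]=0x34 (little-endian) → word 0x34
mode:1 @ bit 0 → (0x34>>0)&0x1 = 0x0
kind:2 @ bit 1 → (0x34>>1)&0x3 = 0x2
addr_hi:5 @ bit 3 → (0x34>>3)&0x1f = 0x6  ←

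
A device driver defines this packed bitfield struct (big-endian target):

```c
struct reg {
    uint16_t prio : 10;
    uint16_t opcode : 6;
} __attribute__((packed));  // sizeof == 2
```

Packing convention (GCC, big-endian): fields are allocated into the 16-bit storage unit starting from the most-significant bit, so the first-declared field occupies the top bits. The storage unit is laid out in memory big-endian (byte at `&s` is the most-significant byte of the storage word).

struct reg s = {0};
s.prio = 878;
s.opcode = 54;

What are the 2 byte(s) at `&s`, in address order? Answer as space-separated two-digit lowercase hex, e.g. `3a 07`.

db b6

prio:10 = 878 → 0x36e << 6 → word 0xdb80
opcode:6 = 54 → 0x36 << 0 → word 0xdbb6
word = 0xdbb6 → big-endian bytes:
  [0]=0xdb  [1]=0xb6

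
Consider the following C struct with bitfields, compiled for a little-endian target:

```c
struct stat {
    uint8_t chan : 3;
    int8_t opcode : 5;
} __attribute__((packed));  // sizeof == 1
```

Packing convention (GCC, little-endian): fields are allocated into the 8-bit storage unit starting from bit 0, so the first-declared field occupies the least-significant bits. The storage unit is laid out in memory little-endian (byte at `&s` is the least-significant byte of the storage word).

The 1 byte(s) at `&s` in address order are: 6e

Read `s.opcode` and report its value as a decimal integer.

[0]=0x6e (little-endian) → word 0x6e
chan:3 @ bit 0 → (0x6e>>0)&0x7 = 0x6
opcode:5 @ bit 3 → (0x6e>>3)&0x1f = 0xd  ←
opcode signed 5b, MSB=0: value = 13

13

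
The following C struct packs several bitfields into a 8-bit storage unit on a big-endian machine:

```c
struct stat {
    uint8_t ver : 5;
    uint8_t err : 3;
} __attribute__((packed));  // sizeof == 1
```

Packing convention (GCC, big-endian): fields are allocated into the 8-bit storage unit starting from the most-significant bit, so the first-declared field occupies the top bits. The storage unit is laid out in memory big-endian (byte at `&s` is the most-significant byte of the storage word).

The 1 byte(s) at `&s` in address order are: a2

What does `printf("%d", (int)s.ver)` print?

20

[0]=0xa2 (big-endian) → word 0xa2
ver [3+:5] = (word>>3) & 0x1f = 20  ←
err [0+:3] = (word>>0) & 0x7 = 2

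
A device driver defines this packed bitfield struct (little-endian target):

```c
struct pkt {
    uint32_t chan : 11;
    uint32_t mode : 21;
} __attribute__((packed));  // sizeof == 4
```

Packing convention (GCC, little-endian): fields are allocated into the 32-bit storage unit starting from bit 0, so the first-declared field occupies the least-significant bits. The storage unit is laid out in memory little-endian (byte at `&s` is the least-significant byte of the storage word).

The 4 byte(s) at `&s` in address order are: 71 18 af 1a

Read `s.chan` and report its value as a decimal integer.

[0]=0x71 [1]=0x18 [2]=0xaf [3]=0x1a (little-endian) → word 0x1aaf1871
chan [0+:11] = (word>>0) & 0x7ff = 113  ←
mode [11+:21] = (word>>11) & 0x1fffff = 218595

113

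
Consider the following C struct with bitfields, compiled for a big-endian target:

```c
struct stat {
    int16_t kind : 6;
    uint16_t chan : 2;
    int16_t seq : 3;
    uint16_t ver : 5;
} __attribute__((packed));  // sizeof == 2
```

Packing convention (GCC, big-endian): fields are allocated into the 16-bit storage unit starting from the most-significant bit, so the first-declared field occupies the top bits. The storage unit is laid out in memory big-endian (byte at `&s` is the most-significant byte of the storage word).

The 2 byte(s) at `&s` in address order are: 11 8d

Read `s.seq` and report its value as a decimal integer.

[0]=0x11 [1]=0x8d (big-endian) → word 0x118d
kind:6 @ bit 10 → (0x118d>>10)&0x3f = 0x4
chan:2 @ bit 8 → (0x118d>>8)&0x3 = 0x1
seq:3 @ bit 5 → (0x118d>>5)&0x7 = 0x4  ←
ver:5 @ bit 0 → (0x118d>>0)&0x1f = 0xd
seq signed 3b, MSB=1: 4 - 8 = -4

-4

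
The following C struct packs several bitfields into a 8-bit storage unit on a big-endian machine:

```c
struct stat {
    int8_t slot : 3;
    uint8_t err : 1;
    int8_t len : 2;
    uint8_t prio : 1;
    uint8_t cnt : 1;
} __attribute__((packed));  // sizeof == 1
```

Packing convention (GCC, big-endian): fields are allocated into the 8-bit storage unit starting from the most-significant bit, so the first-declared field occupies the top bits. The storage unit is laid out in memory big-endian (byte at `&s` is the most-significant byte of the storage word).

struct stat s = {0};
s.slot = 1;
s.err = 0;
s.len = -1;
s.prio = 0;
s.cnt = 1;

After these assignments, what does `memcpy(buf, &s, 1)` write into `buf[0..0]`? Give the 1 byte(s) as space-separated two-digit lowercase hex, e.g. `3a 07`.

slot:3 = 1 → 0x1 << 5 → word 0x20
err:1 = 0 → 0x0 << 4 → word 0x20
len:2 = -1 → 0x3 << 2 → word 0x2c
prio:1 = 0 → 0x0 << 1 → word 0x2c
cnt:1 = 1 → 0x1 << 0 → word 0x2d
word = 0x2d → big-endian bytes:
  [0]=0x2d

2d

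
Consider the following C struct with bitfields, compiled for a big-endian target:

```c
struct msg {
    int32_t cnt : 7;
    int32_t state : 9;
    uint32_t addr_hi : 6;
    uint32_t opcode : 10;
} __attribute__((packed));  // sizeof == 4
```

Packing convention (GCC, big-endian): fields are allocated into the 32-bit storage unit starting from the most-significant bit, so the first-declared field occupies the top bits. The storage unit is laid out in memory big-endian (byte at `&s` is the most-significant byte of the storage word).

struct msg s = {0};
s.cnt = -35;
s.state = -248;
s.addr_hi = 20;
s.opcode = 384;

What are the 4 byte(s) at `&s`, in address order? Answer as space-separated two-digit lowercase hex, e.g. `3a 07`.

cnt:7 = -35 → 0x5d << 25 → word 0xba000000
state:9 = -248 → 0x108 << 16 → word 0xbb080000
addr_hi:6 = 20 → 0x14 << 10 → word 0xbb085000
opcode:10 = 384 → 0x180 << 0 → word 0xbb085180
word = 0xbb085180 → big-endian bytes:
  [0]=0xbb  [1]=0x08  [2]=0x51  [3]=0x80

bb 08 51 80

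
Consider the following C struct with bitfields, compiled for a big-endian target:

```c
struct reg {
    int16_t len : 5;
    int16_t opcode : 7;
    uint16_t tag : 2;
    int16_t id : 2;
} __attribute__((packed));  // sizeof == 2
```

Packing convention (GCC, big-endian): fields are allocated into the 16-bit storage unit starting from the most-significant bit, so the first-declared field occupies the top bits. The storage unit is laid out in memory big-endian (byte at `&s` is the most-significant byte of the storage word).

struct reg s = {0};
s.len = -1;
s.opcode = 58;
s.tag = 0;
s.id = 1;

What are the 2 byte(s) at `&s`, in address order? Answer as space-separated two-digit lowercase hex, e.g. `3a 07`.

fb a1

[11+:5] len=-1 & 0x1f = 0x1f; word=0xf800
[4+:7] opcode=58 & 0x7f = 0x3a; word=0xfba0
[2+:2] tag=0 & 0x3 = 0x0; word=0xfba0
[0+:2] id=1 & 0x3 = 0x1; word=0xfba1
word = 0xfba1 → big-endian bytes:
  [0]=0xfb  [1]=0xa1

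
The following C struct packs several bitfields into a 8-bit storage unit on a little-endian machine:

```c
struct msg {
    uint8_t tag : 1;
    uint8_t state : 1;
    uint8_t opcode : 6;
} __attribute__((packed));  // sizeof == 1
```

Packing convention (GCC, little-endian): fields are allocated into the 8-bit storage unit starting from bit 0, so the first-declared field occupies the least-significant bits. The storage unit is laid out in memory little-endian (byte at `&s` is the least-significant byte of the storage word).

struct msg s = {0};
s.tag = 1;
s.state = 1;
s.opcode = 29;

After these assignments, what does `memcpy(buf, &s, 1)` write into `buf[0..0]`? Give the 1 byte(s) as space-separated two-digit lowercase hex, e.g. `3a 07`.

77

[0+:1] tag=1 & 0x1 = 0x1; word=0x01
[1+:1] state=1 & 0x1 = 0x1; word=0x03
[2+:6] opcode=29 & 0x3f = 0x1d; word=0x77
word = 0x77 → little-endian bytes:
  [0]=0x77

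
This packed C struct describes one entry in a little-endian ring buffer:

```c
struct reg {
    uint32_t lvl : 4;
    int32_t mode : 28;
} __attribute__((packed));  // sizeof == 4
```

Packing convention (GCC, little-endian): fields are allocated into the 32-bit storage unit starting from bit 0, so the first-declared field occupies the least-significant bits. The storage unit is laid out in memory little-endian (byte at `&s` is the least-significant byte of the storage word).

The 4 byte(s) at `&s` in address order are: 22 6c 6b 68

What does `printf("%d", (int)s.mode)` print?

[0]=0x22 [1]=0x6c [2]=0x6b [3]=0x68 (little-endian) → word 0x686b6c22
lvl [0+:4] = (word>>0) & 0xf = 2
mode [4+:28] = (word>>4) & 0xfffffff = 109491906  ←
mode signed 28b, MSB=0: value = 109491906

109491906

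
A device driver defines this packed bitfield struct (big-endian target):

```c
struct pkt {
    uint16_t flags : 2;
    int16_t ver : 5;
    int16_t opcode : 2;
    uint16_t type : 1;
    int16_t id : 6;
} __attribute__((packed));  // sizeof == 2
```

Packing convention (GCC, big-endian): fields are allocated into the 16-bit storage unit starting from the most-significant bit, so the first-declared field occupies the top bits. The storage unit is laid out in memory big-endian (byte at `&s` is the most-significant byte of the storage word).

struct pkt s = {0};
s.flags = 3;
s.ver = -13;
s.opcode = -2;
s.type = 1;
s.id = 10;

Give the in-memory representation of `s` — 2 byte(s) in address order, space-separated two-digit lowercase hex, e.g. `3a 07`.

flags (2b) val=3 bits=0x3 at bit 14: 0xc000
ver (5b) val=-13 bits=0x13 at bit 9: 0xe600
opcode (2b) val=-2 bits=0x2 at bit 7: 0xe700
type (1b) val=1 bits=0x1 at bit 6: 0xe740
id (6b) val=10 bits=0xa at bit 0: 0xe74a
word = 0xe74a → big-endian bytes:
  [0]=0xe7  [1]=0x4a

e7 4a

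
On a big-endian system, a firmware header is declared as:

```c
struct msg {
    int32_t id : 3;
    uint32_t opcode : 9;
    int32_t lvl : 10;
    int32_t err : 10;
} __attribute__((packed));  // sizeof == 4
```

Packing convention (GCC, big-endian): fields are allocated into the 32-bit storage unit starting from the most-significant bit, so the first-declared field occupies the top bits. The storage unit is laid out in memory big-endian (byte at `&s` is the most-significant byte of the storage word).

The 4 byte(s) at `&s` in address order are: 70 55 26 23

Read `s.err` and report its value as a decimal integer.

-477

[0]=0x70 [1]=0x55 [2]=0x26 [3]=0x23 (big-endian) → word 0x70552623
id [29+:3] = (word>>29) & 0x7 = 3
opcode [20+:9] = (word>>20) & 0x1ff = 261
lvl [10+:10] = (word>>10) & 0x3ff = 329
err [0+:10] = (word>>0) & 0x3ff = 547  ←
err signed 10b, MSB=1: 547 - 1024 = -477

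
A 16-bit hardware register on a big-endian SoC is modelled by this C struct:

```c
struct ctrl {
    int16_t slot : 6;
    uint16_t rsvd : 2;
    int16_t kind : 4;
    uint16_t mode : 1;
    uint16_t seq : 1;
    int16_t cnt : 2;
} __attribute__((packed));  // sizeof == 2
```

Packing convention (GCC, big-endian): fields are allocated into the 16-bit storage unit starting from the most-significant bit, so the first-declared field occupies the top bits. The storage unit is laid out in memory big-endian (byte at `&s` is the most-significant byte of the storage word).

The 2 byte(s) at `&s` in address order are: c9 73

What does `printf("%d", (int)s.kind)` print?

[0]=0xc9 [1]=0x73 (big-endian) → word 0xc973
slot [10+:6] = (word>>10) & 0x3f = 50
rsvd [8+:2] = (word>>8) & 0x3 = 1
kind [4+:4] = (word>>4) & 0xf = 7  ←
mode [3+:1] = (word>>3) & 0x1 = 0
seq [2+:1] = (word>>2) & 0x1 = 0
cnt [0+:2] = (word>>0) & 0x3 = 3
kind signed 4b, MSB=0: value = 7

7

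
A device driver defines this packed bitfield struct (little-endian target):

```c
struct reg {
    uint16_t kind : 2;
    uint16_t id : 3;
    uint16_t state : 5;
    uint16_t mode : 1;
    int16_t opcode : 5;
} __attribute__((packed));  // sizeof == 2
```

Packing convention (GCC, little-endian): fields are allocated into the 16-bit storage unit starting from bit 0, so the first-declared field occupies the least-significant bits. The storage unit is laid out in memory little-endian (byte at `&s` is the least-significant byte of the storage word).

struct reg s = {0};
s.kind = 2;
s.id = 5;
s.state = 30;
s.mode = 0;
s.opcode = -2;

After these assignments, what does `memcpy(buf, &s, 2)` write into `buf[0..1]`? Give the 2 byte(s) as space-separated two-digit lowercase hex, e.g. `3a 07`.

d6 f3

kind (2b) val=2 bits=0x2 at bit 0: 0x0002
id (3b) val=5 bits=0x5 at bit 2: 0x0016
state (5b) val=30 bits=0x1e at bit 5: 0x03d6
mode (1b) val=0 bits=0x0 at bit 10: 0x03d6
opcode (5b) val=-2 bits=0x1e at bit 11: 0xf3d6
word = 0xf3d6 → little-endian bytes:
  [0]=0xd6  [1]=0xf3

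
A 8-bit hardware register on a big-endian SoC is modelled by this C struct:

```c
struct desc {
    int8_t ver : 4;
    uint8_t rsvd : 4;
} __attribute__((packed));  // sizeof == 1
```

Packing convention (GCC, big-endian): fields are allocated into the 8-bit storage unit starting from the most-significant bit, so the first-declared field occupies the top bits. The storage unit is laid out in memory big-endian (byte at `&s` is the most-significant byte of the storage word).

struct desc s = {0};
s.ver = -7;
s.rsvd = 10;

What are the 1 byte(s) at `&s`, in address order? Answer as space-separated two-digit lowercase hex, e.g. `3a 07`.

[4+:4] ver=-7 & 0xf = 0x9; word=0x90
[0+:4] rsvd=10 & 0xf = 0xa; word=0x9a
word = 0x9a → big-endian bytes:
  [0]=0x9a

9a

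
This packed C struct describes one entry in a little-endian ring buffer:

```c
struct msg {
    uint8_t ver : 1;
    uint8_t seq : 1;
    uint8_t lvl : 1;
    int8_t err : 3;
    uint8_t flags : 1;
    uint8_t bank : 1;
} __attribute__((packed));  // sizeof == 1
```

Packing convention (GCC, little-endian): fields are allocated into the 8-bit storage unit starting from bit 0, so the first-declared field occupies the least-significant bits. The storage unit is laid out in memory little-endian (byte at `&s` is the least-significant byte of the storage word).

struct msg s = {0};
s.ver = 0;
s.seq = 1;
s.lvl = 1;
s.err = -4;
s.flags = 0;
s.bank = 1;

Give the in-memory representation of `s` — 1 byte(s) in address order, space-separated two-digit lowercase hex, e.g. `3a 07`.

a6

[0+:1] ver=0 & 0x1 = 0x0; word=0x00
[1+:1] seq=1 & 0x1 = 0x1; word=0x02
[2+:1] lvl=1 & 0x1 = 0x1; word=0x06
[3+:3] err=-4 & 0x7 = 0x4; word=0x26
[6+:1] flags=0 & 0x1 = 0x0; word=0x26
[7+:1] bank=1 & 0x1 = 0x1; word=0xa6
word = 0xa6 → little-endian bytes:
  [0]=0xa6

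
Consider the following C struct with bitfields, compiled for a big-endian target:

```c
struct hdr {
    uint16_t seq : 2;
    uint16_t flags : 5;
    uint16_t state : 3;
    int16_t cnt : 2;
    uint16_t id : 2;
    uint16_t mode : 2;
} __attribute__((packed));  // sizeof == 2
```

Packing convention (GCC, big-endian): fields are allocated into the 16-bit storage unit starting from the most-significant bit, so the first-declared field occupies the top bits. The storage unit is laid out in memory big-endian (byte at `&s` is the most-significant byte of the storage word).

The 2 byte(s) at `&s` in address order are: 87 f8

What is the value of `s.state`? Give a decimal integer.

[0]=0x87 [1]=0xf8 (big-endian) → word 0x87f8
seq [14+:2] = (word>>14) & 0x3 = 2
flags [9+:5] = (word>>9) & 0x1f = 3
state [6+:3] = (word>>6) & 0x7 = 7  ←
cnt [4+:2] = (word>>4) & 0x3 = 3
id [2+:2] = (word>>2) & 0x3 = 2
mode [0+:2] = (word>>0) & 0x3 = 0

7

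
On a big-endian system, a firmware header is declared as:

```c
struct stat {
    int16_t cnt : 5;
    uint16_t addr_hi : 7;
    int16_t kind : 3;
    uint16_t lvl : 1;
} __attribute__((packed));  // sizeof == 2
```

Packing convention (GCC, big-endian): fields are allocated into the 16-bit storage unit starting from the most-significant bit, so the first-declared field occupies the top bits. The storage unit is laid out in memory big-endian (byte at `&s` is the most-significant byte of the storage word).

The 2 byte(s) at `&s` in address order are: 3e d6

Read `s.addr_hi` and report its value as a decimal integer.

109

[0]=0x3e [1]=0xd6 (big-endian) → word 0x3ed6
cnt [11+:5] = (word>>11) & 0x1f = 7
addr_hi [4+:7] = (word>>4) & 0x7f = 109  ←
kind [1+:3] = (word>>1) & 0x7 = 3
lvl [0+:1] = (word>>0) & 0x1 = 0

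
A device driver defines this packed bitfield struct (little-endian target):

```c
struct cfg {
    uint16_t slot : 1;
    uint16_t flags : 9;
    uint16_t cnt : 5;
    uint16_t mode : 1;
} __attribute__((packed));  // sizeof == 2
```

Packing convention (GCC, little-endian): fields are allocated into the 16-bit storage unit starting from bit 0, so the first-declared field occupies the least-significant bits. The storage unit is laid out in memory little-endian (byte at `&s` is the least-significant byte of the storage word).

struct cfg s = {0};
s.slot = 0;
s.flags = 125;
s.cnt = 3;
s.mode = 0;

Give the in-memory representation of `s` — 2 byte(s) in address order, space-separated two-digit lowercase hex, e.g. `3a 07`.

fa 0c

[0+:1] slot=0 & 0x1 = 0x0; word=0x0000
[1+:9] flags=125 & 0x1ff = 0x7d; word=0x00fa
[10+:5] cnt=3 & 0x1f = 0x3; word=0x0cfa
[15+:1] mode=0 & 0x1 = 0x0; word=0x0cfa
word = 0x0cfa → little-endian bytes:
  [0]=0xfa  [1]=0x0c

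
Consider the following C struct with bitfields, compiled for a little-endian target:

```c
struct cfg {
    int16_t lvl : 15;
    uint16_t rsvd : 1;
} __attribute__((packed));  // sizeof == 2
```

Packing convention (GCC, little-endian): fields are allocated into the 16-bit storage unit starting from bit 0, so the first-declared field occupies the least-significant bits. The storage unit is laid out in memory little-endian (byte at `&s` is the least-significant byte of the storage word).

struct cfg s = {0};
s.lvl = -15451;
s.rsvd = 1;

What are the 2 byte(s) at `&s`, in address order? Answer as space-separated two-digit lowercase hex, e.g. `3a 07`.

a5 c3

lvl:15 = -15451 → 0x43a5 << 0 → word 0x43a5
rsvd:1 = 1 → 0x1 << 15 → word 0xc3a5
word = 0xc3a5 → little-endian bytes:
  [0]=0xa5  [1]=0xc3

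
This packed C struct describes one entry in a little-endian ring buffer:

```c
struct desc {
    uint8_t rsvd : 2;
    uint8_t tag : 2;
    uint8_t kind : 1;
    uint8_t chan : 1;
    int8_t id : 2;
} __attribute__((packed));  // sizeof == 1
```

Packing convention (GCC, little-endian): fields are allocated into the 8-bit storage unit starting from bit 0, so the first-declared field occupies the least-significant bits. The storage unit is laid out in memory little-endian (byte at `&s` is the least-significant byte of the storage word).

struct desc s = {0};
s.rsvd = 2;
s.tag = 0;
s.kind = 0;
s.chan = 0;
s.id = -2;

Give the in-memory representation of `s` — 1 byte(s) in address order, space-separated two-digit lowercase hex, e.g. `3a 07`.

rsvd:2 = 2 → 0x2 << 0 → word 0x02
tag:2 = 0 → 0x0 << 2 → word 0x02
kind:1 = 0 → 0x0 << 4 → word 0x02
chan:1 = 0 → 0x0 << 5 → word 0x02
id:2 = -2 → 0x2 << 6 → word 0x82
word = 0x82 → little-endian bytes:
  [0]=0x82

82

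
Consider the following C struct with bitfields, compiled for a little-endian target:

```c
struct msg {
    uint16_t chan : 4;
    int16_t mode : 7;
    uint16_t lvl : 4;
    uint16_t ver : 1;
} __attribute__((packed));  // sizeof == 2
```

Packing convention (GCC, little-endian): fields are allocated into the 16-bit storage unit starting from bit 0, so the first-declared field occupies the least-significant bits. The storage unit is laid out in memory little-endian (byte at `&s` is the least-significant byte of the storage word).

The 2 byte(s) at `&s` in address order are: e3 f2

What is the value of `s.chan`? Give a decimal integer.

[0]=0xe3 [1]=0xf2 (little-endian) → word 0xf2e3
chan:4 @ bit 0 → (0xf2e3>>0)&0xf = 0x3  ←
mode:7 @ bit 4 → (0xf2e3>>4)&0x7f = 0x2e
lvl:4 @ bit 11 → (0xf2e3>>11)&0xf = 0xe
ver:1 @ bit 15 → (0xf2e3>>15)&0x1 = 0x1

3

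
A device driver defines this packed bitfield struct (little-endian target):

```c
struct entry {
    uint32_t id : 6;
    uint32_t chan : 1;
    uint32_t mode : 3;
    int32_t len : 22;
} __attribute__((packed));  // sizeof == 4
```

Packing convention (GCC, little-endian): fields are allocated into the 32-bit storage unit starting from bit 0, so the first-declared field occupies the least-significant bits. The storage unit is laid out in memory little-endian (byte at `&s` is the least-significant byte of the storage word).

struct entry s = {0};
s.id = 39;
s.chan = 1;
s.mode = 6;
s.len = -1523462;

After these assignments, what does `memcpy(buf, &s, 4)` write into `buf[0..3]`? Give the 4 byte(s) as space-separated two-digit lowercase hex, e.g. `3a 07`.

67 eb 03 a3

[0+:6] id=39 & 0x3f = 0x27; word=0x00000027
[6+:1] chan=1 & 0x1 = 0x1; word=0x00000067
[7+:3] mode=6 & 0x7 = 0x6; word=0x00000367
[10+:22] len=-1523462 & 0x3fffff = 0x28c0fa; word=0xa303eb67
word = 0xa303eb67 → little-endian bytes:
  [0]=0x67  [1]=0xeb  [2]=0x03  [3]=0xa3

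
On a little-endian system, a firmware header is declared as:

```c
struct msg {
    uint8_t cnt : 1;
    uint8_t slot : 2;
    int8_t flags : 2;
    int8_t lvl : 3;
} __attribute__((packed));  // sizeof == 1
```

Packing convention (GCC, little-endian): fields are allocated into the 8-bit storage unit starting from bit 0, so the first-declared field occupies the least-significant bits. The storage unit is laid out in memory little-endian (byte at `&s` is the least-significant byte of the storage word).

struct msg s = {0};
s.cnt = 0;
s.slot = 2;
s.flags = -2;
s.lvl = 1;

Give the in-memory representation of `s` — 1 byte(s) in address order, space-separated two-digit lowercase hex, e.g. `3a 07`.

[0+:1] cnt=0 & 0x1 = 0x0; word=0x00
[1+:2] slot=2 & 0x3 = 0x2; word=0x04
[3+:2] flags=-2 & 0x3 = 0x2; word=0x14
[5+:3] lvl=1 & 0x7 = 0x1; word=0x34
word = 0x34 → little-endian bytes:
  [0]=0x34

34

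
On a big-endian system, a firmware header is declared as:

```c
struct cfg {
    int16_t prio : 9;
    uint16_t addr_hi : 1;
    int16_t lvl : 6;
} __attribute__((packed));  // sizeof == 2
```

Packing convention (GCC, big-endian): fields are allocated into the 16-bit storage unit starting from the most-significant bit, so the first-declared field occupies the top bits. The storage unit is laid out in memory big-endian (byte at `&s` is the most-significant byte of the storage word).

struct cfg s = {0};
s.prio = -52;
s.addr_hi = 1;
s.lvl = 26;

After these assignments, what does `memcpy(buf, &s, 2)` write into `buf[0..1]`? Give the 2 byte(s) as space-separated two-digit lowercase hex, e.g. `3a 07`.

prio:9 = -52 → 0x1cc << 7 → word 0xe600
addr_hi:1 = 1 → 0x1 << 6 → word 0xe640
lvl:6 = 26 → 0x1a << 0 → word 0xe65a
word = 0xe65a → big-endian bytes:
  [0]=0xe6  [1]=0x5a

e6 5a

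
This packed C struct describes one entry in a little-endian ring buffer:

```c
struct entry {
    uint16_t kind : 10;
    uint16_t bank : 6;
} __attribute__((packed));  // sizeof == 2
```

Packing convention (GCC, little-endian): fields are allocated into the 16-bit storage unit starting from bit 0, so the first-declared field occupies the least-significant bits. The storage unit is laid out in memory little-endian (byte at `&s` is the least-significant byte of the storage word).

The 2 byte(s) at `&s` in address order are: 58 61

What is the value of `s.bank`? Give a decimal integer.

[0]=0x58 [1]=0x61 (little-endian) → word 0x6158
kind [0+:10] = (word>>0) & 0x3ff = 344
bank [10+:6] = (word>>10) & 0x3f = 24  ←

24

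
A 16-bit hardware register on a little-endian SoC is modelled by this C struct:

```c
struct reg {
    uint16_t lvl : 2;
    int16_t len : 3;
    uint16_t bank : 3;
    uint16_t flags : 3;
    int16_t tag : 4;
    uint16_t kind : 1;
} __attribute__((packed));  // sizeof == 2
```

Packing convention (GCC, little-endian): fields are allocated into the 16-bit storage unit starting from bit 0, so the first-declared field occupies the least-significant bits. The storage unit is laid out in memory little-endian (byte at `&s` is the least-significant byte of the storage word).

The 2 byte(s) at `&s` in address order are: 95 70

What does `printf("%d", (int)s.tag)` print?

-2

[0]=0x95 [1]=0x70 (little-endian) → word 0x7095
lvl [0+:2] = (word>>0) & 0x3 = 1
len [2+:3] = (word>>2) & 0x7 = 5
bank [5+:3] = (word>>5) & 0x7 = 4
flags [8+:3] = (word>>8) & 0x7 = 0
tag [11+:4] = (word>>11) & 0xf = 14  ←
kind [15+:1] = (word>>15) & 0x1 = 0
tag signed 4b, MSB=1: 14 - 16 = -2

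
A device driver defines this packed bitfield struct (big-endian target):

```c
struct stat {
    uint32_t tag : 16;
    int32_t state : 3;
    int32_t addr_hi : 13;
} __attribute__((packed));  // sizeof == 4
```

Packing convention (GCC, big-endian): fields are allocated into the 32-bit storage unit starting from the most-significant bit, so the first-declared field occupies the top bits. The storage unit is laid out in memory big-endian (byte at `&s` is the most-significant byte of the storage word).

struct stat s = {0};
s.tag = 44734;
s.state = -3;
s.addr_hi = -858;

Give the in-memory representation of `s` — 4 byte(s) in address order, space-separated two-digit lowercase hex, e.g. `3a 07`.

tag (16b) val=44734 bits=0xaebe at bit 16: 0xaebe0000
state (3b) val=-3 bits=0x5 at bit 13: 0xaebea000
addr_hi (13b) val=-858 bits=0x1ca6 at bit 0: 0xaebebca6
word = 0xaebebca6 → big-endian bytes:
  [0]=0xae  [1]=0xbe  [2]=0xbc  [3]=0xa6

ae be bc a6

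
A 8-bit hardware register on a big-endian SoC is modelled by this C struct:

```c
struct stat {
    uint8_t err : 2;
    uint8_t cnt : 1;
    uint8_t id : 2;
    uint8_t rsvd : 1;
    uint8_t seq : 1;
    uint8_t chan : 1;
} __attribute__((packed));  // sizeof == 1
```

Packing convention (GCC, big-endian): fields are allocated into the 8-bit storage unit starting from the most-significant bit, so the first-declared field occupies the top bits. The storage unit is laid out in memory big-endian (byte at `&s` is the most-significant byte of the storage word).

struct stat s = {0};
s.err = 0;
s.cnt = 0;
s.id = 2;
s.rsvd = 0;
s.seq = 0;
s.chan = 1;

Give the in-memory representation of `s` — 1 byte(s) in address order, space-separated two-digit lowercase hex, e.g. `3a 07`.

11

err:2 = 0 → 0x0 << 6 → word 0x00
cnt:1 = 0 → 0x0 << 5 → word 0x00
id:2 = 2 → 0x2 << 3 → word 0x10
rsvd:1 = 0 → 0x0 << 2 → word 0x10
seq:1 = 0 → 0x0 << 1 → word 0x10
chan:1 = 1 → 0x1 << 0 → word 0x11
word = 0x11 → big-endian bytes:
  [0]=0x11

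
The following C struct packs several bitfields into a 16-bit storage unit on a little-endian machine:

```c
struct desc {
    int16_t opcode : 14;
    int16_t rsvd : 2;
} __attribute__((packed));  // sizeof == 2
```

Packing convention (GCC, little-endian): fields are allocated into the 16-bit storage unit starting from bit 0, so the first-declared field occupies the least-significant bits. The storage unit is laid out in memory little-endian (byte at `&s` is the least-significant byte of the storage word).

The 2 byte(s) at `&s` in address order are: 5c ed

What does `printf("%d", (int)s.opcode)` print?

-4772

[0]=0x5c [1]=0xed (little-endian) → word 0xed5c
opcode [0+:14] = (word>>0) & 0x3fff = 11612  ←
rsvd [14+:2] = (word>>14) & 0x3 = 3
opcode signed 14b, MSB=1: 11612 - 16384 = -4772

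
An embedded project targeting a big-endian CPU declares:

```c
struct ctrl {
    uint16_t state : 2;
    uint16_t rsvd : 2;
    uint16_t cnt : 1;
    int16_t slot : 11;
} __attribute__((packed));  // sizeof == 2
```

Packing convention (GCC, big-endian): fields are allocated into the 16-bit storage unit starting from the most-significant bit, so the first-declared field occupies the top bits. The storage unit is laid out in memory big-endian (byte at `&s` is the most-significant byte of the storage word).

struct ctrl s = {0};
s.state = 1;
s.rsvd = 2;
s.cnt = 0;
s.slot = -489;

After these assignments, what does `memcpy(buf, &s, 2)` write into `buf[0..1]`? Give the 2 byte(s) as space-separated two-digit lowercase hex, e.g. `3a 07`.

state (2b) val=1 bits=0x1 at bit 14: 0x4000
rsvd (2b) val=2 bits=0x2 at bit 12: 0x6000
cnt (1b) val=0 bits=0x0 at bit 11: 0x6000
slot (11b) val=-489 bits=0x617 at bit 0: 0x6617
word = 0x6617 → big-endian bytes:
  [0]=0x66  [1]=0x17

66 17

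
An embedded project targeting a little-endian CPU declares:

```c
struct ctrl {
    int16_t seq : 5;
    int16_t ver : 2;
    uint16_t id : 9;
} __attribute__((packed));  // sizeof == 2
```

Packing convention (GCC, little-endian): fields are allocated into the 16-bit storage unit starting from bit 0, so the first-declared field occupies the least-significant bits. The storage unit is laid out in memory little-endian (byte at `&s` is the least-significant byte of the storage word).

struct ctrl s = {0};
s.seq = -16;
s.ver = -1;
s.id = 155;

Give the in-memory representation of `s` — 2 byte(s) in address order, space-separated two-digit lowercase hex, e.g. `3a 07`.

seq:5 = -16 → 0x10 << 0 → word 0x0010
ver:2 = -1 → 0x3 << 5 → word 0x0070
id:9 = 155 → 0x9b << 7 → word 0x4df0
word = 0x4df0 → little-endian bytes:
  [0]=0xf0  [1]=0x4d

f0 4d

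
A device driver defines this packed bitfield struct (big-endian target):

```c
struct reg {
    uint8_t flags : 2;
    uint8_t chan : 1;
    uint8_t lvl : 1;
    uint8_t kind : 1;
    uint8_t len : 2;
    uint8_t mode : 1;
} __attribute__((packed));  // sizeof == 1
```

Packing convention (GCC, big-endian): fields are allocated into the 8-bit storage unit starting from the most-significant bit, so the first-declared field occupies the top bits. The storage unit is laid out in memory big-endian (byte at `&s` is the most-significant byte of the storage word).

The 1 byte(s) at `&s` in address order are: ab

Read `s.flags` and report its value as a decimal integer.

[0]=0xab (big-endian) → word 0xab
flags [6+:2] = (word>>6) & 0x3 = 2  ←
chan [5+:1] = (word>>5) & 0x1 = 1
lvl [4+:1] = (word>>4) & 0x1 = 0
kind [3+:1] = (word>>3) & 0x1 = 1
len [1+:2] = (word>>1) & 0x3 = 1
mode [0+:1] = (word>>0) & 0x1 = 1

2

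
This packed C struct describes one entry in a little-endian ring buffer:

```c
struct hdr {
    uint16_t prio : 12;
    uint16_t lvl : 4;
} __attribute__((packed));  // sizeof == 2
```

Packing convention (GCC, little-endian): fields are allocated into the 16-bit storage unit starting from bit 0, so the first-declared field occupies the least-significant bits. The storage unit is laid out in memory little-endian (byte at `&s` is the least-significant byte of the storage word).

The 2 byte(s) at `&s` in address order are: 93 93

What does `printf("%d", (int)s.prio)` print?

915

[0]=0x93 [1]=0x93 (little-endian) → word 0x9393
prio [0+:12] = (word>>0) & 0xfff = 915  ←
lvl [12+:4] = (word>>12) & 0xf = 9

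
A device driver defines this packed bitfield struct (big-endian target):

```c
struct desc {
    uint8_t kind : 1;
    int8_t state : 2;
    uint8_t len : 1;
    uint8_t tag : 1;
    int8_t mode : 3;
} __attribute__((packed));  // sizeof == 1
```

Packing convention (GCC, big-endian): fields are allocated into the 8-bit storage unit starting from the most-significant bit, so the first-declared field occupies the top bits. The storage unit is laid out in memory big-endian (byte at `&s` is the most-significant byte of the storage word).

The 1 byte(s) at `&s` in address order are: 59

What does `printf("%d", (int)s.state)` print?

[0]=0x59 (big-endian) → word 0x59
kind [7+:1] = (word>>7) & 0x1 = 0
state [5+:2] = (word>>5) & 0x3 = 2  ←
len [4+:1] = (word>>4) & 0x1 = 1
tag [3+:1] = (word>>3) & 0x1 = 1
mode [0+:3] = (word>>0) & 0x7 = 1
state signed 2b, MSB=1: 2 - 4 = -2

-2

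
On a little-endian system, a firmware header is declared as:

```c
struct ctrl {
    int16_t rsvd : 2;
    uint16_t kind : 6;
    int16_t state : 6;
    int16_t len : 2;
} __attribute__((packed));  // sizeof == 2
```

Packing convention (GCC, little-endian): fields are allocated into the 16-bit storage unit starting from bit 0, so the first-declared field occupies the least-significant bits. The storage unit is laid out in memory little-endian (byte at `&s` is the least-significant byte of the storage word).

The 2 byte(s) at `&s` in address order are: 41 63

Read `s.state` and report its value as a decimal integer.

[0]=0x41 [1]=0x63 (little-endian) → word 0x6341
rsvd [0+:2] = (word>>0) & 0x3 = 1
kind [2+:6] = (word>>2) & 0x3f = 16
state [8+:6] = (word>>8) & 0x3f = 35  ←
len [14+:2] = (word>>14) & 0x3 = 1
state signed 6b, MSB=1: 35 - 64 = -29

-29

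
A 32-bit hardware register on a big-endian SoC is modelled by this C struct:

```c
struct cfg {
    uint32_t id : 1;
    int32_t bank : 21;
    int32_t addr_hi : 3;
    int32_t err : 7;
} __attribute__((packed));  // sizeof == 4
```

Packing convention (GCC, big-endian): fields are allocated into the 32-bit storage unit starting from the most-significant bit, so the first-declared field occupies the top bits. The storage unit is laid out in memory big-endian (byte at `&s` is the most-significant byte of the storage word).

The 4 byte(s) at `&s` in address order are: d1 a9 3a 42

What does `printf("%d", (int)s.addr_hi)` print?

-4

[0]=0xd1 [1]=0xa9 [2]=0x3a [3]=0x42 (big-endian) → word 0xd1a93a42
id [31+:1] = (word>>31) & 0x1 = 1
bank [10+:21] = (word>>10) & 0x1fffff = 1337934
addr_hi [7+:3] = (word>>7) & 0x7 = 4  ←
err [0+:7] = (word>>0) & 0x7f = 66
addr_hi signed 3b, MSB=1: 4 - 8 = -4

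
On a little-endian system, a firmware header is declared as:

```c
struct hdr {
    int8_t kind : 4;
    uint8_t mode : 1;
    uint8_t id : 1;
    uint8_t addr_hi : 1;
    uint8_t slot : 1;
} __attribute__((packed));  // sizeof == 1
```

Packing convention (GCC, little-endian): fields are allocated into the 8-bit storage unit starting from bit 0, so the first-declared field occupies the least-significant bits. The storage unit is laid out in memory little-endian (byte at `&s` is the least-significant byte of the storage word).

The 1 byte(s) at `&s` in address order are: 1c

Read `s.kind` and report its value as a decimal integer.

[0]=0x1c (little-endian) → word 0x1c
kind [0+:4] = (word>>0) & 0xf = 12  ←
mode [4+:1] = (word>>4) & 0x1 = 1
id [5+:1] = (word>>5) & 0x1 = 0
addr_hi [6+:1] = (word>>6) & 0x1 = 0
slot [7+:1] = (word>>7) & 0x1 = 0
kind signed 4b, MSB=1: 12 - 16 = -4

-4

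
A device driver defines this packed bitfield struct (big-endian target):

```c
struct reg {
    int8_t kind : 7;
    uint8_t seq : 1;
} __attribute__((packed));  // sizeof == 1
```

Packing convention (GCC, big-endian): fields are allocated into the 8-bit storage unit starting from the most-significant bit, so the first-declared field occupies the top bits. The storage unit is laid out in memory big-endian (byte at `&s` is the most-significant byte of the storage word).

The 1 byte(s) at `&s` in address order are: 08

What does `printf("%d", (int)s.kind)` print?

[0]=0x08 (big-endian) → word 0x08
kind:7 @ bit 1 → (0x08>>1)&0x7f = 0x4  ←
seq:1 @ bit 0 → (0x08>>0)&0x1 = 0x0
kind signed 7b, MSB=0: value = 4

4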